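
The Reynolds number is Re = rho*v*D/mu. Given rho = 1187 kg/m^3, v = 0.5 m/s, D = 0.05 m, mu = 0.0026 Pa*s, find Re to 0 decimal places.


Re = rho * v * D / mu
Re = 1187 * 0.5 * 0.05 / 0.0026
Re = 29.675 / 0.0026
Re = 11413


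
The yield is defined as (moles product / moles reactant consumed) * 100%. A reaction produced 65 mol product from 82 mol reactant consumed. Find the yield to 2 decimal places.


Yield = (moles product / moles consumed) * 100%
Yield = (65 / 82) * 100
Yield = 0.7927 * 100
Yield = 79.27%


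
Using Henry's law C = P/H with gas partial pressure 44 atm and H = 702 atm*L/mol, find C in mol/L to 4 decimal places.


C = P / H
C = 44 / 702
C = 0.0627 mol/L


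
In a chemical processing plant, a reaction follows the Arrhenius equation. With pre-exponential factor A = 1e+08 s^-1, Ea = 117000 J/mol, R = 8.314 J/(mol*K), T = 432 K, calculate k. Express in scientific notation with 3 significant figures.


k = A * exp(-Ea/(R*T))
k = 1e+08 * exp(-117000 / (8.314 * 432))
k = 1e+08 * exp(-32.575575)
k = 7.12e-07


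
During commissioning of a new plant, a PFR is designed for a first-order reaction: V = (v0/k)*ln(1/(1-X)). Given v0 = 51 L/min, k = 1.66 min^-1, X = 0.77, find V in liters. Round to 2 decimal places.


V = (v0/k) * ln(1/(1-X))
V = (51/1.66) * ln(1/(1-0.77))
V = 30.722892 * ln(4.347826)
V = 30.722892 * 1.469676
V = 45.15 L


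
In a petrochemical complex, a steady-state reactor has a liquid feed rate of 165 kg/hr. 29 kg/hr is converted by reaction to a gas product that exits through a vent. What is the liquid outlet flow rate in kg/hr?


Steady-state mass balance on the main outlet: F_out = F_in - F_removed
F_out = 165 - 29
F_out = 136 kg/hr


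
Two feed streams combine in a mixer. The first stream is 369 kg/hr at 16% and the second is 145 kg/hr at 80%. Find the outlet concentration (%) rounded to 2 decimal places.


Mass balance on solute: F1*x1 + F2*x2 = F3*x3
F3 = F1 + F2 = 369 + 145 = 514 kg/hr
x3 = (F1*x1 + F2*x2)/F3
x3 = (369*0.16 + 145*0.8) / 514
x3 = 34.05%


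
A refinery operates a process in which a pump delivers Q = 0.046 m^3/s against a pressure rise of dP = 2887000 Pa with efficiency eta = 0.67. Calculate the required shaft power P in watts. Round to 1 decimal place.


P = Q * dP / eta
P = 0.046 * 2887000 / 0.67
P = 132802.0 / 0.67
P = 198211.9 W


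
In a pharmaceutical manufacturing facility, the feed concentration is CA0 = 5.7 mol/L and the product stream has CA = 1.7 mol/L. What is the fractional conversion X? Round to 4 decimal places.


X = (CA0 - CA) / CA0
X = (5.7 - 1.7) / 5.7
X = 4.0 / 5.7
X = 0.7018


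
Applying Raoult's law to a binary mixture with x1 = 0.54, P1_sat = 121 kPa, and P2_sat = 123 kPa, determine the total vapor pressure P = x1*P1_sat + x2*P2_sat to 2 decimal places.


P = x1*P1_sat + x2*P2_sat
x2 = 1 - x1 = 1 - 0.54 = 0.46
P = 0.54*121 + 0.46*123
P = 65.34 + 56.58
P = 121.92 kPa


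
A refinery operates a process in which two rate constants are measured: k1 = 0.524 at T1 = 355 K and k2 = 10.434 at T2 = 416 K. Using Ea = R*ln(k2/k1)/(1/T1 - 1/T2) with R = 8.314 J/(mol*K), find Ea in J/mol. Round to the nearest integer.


Ea = R * ln(k2/k1) / (1/T1 - 1/T2)
ln(k2/k1) = ln(10.434/0.524) = 2.9913333
1/T1 - 1/T2 = 1/355 - 1/416 = 0.000413055255
Ea = 8.314 * 2.9913333 / 0.000413055255
Ea = 60210 J/mol


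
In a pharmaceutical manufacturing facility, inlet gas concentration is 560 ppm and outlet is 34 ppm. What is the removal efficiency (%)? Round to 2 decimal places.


Efficiency = (G_in - G_out) / G_in * 100%
Efficiency = (560 - 34) / 560 * 100
Efficiency = 526 / 560 * 100
Efficiency = 93.93%


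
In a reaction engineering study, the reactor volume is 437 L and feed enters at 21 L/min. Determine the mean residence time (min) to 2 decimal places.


tau = V / v0
tau = 437 / 21
tau = 20.81 min


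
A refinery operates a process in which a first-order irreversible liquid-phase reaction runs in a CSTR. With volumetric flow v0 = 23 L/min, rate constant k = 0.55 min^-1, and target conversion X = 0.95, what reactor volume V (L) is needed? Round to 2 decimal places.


V = v0 * X / (k * (1 - X))
V = 23 * 0.95 / (0.55 * (1 - 0.95))
V = 21.85 / (0.55 * 0.05)
V = 21.85 / 0.0275
V = 794.55 L


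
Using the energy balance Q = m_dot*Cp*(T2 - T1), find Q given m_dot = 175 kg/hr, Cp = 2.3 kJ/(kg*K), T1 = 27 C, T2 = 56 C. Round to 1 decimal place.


Q = m_dot * Cp * (T2 - T1)
Q = 175 * 2.3 * (56 - 27)
Q = 175 * 2.3 * 29
Q = 11672.5 kJ/hr


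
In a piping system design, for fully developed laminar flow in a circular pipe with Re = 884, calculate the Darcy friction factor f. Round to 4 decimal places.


f = 64 / Re
f = 64 / 884
f = 0.0724


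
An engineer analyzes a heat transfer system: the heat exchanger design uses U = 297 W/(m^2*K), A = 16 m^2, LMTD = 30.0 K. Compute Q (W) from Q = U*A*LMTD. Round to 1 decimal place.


Q = U * A * LMTD
Q = 297 * 16 * 30.0
Q = 142560.0 W


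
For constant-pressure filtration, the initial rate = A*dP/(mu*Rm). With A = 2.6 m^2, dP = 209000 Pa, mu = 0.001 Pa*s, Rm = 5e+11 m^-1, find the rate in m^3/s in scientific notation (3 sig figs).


rate = A * dP / (mu * Rm)
rate = 2.6 * 209000 / (0.001 * 5e+11)
rate = 543400.0 / 5.000e+08
rate = 1.09e-03 m^3/s


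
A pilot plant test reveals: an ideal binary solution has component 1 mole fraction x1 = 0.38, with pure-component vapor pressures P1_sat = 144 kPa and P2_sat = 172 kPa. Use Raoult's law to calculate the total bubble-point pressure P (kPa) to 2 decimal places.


P = x1*P1_sat + x2*P2_sat
x2 = 1 - x1 = 1 - 0.38 = 0.62
P = 0.38*144 + 0.62*172
P = 54.72 + 106.64
P = 161.36 kPa


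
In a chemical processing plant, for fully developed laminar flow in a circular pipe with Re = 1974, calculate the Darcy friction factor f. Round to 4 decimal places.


f = 64 / Re
f = 64 / 1974
f = 0.0324


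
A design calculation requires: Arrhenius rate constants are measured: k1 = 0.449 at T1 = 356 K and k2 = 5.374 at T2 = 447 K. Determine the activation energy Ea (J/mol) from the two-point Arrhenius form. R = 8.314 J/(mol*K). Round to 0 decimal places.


Ea = R * ln(k2/k1) / (1/T1 - 1/T2)
ln(k2/k1) = ln(5.374/0.449) = 2.4823049
1/T1 - 1/T2 = 1/356 - 1/447 = 0.000571852299
Ea = 8.314 * 2.4823049 / 0.000571852299
Ea = 36090 J/mol


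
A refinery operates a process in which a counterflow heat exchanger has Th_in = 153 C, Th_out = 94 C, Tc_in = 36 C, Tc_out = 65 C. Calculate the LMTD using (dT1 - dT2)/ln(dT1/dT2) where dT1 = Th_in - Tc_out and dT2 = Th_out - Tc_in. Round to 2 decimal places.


dT1 = Th_in - Tc_out = 153 - 65 = 88
dT2 = Th_out - Tc_in = 94 - 36 = 58
LMTD = (dT1 - dT2) / ln(dT1/dT2)
LMTD = (88 - 58) / ln(88/58)
LMTD = 71.96 K


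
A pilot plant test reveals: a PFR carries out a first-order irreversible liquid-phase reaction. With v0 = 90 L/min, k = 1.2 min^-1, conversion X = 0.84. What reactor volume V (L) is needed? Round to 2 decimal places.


V = (v0/k) * ln(1/(1-X))
V = (90/1.2) * ln(1/(1-0.84))
V = 75.0 * ln(6.25)
V = 75.0 * 1.832581
V = 137.44 L


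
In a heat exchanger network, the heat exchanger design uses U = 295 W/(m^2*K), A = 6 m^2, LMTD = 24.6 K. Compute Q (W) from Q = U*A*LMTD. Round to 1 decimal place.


Q = U * A * LMTD
Q = 295 * 6 * 24.6
Q = 43542.0 W


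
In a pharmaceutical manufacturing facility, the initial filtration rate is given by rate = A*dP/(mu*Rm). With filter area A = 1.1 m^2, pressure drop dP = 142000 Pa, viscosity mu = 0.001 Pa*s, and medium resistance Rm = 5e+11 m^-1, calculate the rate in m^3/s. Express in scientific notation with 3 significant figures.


rate = A * dP / (mu * Rm)
rate = 1.1 * 142000 / (0.001 * 5e+11)
rate = 156200.0 / 5.000e+08
rate = 3.12e-04 m^3/s


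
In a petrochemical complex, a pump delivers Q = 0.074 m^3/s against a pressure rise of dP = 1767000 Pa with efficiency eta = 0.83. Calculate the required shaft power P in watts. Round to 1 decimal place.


P = Q * dP / eta
P = 0.074 * 1767000 / 0.83
P = 130758.0 / 0.83
P = 157539.8 W


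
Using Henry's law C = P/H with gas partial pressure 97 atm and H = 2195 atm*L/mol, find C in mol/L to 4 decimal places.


C = P / H
C = 97 / 2195
C = 0.0442 mol/L


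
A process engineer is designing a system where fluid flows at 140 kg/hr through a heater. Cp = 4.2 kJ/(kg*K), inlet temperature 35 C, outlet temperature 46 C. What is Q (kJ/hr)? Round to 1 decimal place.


Q = m_dot * Cp * (T2 - T1)
Q = 140 * 4.2 * (46 - 35)
Q = 140 * 4.2 * 11
Q = 6468.0 kJ/hr


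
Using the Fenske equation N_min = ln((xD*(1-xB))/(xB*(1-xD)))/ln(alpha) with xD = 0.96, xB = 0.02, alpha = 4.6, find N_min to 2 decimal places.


N_min = ln((xD*(1-xB))/(xB*(1-xD))) / ln(alpha)
Numerator inside ln: 0.9408 / 0.0008 = 1176.0
ln(1176.0) = 7.069874
ln(alpha) = ln(4.6) = 1.526056
N_min = 7.069874 / 1.526056 = 4.63


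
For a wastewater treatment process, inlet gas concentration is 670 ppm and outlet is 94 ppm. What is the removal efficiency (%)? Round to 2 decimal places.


Efficiency = (G_in - G_out) / G_in * 100%
Efficiency = (670 - 94) / 670 * 100
Efficiency = 576 / 670 * 100
Efficiency = 85.97%


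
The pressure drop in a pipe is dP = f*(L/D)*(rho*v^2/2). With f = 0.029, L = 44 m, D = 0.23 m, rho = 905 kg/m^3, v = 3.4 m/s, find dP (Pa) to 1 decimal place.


dP = f * (L/D) * (rho*v^2/2)
dP = 0.029 * (44/0.23) * (905*3.4^2/2)
L/D = 191.30434783
rho*v^2/2 = 905*11.56/2 = 5230.9
dP = 0.029 * 191.30434783 * 5230.9
dP = 29020.1 Pa


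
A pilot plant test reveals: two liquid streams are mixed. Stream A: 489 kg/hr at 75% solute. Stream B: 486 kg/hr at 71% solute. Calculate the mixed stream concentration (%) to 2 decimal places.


Mass balance on solute: F1*x1 + F2*x2 = F3*x3
F3 = F1 + F2 = 489 + 486 = 975 kg/hr
x3 = (F1*x1 + F2*x2)/F3
x3 = (489*0.75 + 486*0.71) / 975
x3 = 73.01%


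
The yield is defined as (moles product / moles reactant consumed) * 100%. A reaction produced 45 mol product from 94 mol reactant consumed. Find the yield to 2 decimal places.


Yield = (moles product / moles consumed) * 100%
Yield = (45 / 94) * 100
Yield = 0.4787 * 100
Yield = 47.87%


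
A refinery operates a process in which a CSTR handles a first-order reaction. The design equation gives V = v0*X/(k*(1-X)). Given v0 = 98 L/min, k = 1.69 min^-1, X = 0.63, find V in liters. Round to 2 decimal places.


V = v0 * X / (k * (1 - X))
V = 98 * 0.63 / (1.69 * (1 - 0.63))
V = 61.74 / (1.69 * 0.37)
V = 61.74 / 0.6253
V = 98.74 L


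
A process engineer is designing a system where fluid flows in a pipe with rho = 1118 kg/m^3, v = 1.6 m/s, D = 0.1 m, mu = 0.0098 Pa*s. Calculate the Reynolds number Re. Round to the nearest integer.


Re = rho * v * D / mu
Re = 1118 * 1.6 * 0.1 / 0.0098
Re = 178.88 / 0.0098
Re = 18253


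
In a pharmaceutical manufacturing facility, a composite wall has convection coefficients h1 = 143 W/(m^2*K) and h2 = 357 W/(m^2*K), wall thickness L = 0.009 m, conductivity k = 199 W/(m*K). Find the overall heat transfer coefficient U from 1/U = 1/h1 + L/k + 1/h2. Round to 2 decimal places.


1/U = 1/h1 + L/k + 1/h2
1/U = 1/143 + 0.009/199 + 1/357
1/U = 0.006993007 + 4.52261e-05 + 0.0028011204
1/U = 0.0098393535
U = 101.63 W/(m^2*K)


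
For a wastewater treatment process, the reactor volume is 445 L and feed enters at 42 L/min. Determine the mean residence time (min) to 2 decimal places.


tau = V / v0
tau = 445 / 42
tau = 10.60 min


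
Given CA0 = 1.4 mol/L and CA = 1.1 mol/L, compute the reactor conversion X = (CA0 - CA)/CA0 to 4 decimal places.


X = (CA0 - CA) / CA0
X = (1.4 - 1.1) / 1.4
X = 0.3 / 1.4
X = 0.2143


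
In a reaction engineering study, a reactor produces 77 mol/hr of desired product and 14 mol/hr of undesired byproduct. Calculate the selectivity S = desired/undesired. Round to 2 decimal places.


S = desired product rate / undesired product rate
S = 77 / 14
S = 5.50


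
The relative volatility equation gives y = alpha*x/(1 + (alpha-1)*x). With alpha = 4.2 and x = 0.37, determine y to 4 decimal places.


y = alpha*x / (1 + (alpha-1)*x)
y = 4.2*0.37 / (1 + (4.2-1)*0.37)
y = 1.554 / (1 + 1.184)
y = 1.554 / 2.184
y = 0.7115


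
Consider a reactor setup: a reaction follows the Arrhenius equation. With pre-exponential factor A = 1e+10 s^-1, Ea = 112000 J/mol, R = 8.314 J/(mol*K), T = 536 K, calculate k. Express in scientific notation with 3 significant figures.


k = A * exp(-Ea/(R*T))
k = 1e+10 * exp(-112000 / (8.314 * 536))
k = 1e+10 * exp(-25.132935)
k = 1.22e-01


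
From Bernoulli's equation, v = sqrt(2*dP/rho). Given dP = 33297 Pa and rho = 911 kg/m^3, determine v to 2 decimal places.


v = sqrt(2*dP/rho)
v = sqrt(2*33297/911)
v = sqrt(73.09989)
v = 8.55 m/s


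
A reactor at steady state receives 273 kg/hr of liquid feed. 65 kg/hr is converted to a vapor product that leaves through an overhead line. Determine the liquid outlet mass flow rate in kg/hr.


Steady-state mass balance on the main outlet: F_out = F_in - F_removed
F_out = 273 - 65
F_out = 208 kg/hr


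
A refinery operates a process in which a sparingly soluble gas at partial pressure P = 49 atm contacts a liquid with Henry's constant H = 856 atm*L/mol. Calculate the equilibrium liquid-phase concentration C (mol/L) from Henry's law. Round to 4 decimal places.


C = P / H
C = 49 / 856
C = 0.0572 mol/L


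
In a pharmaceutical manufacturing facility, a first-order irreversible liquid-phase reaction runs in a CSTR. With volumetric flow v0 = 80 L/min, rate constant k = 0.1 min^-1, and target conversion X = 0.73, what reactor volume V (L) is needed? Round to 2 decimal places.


V = v0 * X / (k * (1 - X))
V = 80 * 0.73 / (0.1 * (1 - 0.73))
V = 58.4 / (0.1 * 0.27)
V = 58.4 / 0.027
V = 2162.96 L


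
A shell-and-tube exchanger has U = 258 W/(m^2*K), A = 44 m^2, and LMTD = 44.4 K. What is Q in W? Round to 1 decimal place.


Q = U * A * LMTD
Q = 258 * 44 * 44.4
Q = 504028.8 W


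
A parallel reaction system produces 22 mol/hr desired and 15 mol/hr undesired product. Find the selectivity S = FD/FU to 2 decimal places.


S = desired product rate / undesired product rate
S = 22 / 15
S = 1.47


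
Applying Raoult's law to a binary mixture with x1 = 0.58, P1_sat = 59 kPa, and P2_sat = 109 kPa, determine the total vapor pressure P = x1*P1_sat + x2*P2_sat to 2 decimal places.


P = x1*P1_sat + x2*P2_sat
x2 = 1 - x1 = 1 - 0.58 = 0.42
P = 0.58*59 + 0.42*109
P = 34.22 + 45.78
P = 80.00 kPa


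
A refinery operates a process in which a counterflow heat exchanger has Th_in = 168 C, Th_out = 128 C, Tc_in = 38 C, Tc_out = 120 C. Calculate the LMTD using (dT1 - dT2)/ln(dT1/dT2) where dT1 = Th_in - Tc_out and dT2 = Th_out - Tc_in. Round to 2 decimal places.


dT1 = Th_in - Tc_out = 168 - 120 = 48
dT2 = Th_out - Tc_in = 128 - 38 = 90
LMTD = (dT1 - dT2) / ln(dT1/dT2)
LMTD = (48 - 90) / ln(48/90)
LMTD = 66.81 K


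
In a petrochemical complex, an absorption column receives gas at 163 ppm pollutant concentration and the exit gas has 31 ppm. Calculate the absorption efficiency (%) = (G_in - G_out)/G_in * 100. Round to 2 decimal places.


Efficiency = (G_in - G_out) / G_in * 100%
Efficiency = (163 - 31) / 163 * 100
Efficiency = 132 / 163 * 100
Efficiency = 80.98%


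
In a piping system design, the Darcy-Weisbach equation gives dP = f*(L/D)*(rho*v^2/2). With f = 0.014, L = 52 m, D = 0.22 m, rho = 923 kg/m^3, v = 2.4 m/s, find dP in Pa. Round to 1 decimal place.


dP = f * (L/D) * (rho*v^2/2)
dP = 0.014 * (52/0.22) * (923*2.4^2/2)
L/D = 236.36363636
rho*v^2/2 = 923*5.76/2 = 2658.24
dP = 0.014 * 236.36363636 * 2658.24
dP = 8796.4 Pa


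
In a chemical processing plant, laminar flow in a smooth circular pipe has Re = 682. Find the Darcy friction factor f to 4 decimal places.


f = 64 / Re
f = 64 / 682
f = 0.0938


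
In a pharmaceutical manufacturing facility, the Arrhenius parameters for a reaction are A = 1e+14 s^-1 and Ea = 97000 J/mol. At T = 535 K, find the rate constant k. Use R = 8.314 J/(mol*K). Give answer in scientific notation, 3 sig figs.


k = A * exp(-Ea/(R*T))
k = 1e+14 * exp(-97000 / (8.314 * 535))
k = 1e+14 * exp(-21.807603)
k = 3.38e+04


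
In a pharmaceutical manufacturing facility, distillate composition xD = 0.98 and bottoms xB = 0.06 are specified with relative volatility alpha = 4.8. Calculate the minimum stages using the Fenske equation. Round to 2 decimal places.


N_min = ln((xD*(1-xB))/(xB*(1-xD))) / ln(alpha)
Numerator inside ln: 0.9212 / 0.0012 = 767.666667
ln(767.666667) = 6.643356
ln(alpha) = ln(4.8) = 1.568616
N_min = 6.643356 / 1.568616 = 4.24


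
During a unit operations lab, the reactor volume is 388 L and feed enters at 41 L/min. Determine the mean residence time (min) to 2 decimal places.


tau = V / v0
tau = 388 / 41
tau = 9.46 min


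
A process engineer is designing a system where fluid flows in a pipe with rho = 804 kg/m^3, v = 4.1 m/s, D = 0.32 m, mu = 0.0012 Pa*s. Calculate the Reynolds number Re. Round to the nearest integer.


Re = rho * v * D / mu
Re = 804 * 4.1 * 0.32 / 0.0012
Re = 1054.848 / 0.0012
Re = 879040


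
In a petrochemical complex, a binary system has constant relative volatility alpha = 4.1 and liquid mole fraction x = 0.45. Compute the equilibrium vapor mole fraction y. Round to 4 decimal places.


y = alpha*x / (1 + (alpha-1)*x)
y = 4.1*0.45 / (1 + (4.1-1)*0.45)
y = 1.845 / (1 + 1.395)
y = 1.845 / 2.395
y = 0.7704


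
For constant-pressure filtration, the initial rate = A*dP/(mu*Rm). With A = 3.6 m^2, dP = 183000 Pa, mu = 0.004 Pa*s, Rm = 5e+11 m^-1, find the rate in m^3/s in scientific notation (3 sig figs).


rate = A * dP / (mu * Rm)
rate = 3.6 * 183000 / (0.004 * 5e+11)
rate = 658800.0 / 2.000e+09
rate = 3.29e-04 m^3/s


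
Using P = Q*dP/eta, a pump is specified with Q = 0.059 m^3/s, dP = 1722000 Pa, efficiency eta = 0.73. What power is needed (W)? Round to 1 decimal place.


P = Q * dP / eta
P = 0.059 * 1722000 / 0.73
P = 101598.0 / 0.73
P = 139175.3 W


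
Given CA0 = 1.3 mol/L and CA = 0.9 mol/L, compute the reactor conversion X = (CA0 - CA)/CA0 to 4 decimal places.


X = (CA0 - CA) / CA0
X = (1.3 - 0.9) / 1.3
X = 0.4 / 1.3
X = 0.3077


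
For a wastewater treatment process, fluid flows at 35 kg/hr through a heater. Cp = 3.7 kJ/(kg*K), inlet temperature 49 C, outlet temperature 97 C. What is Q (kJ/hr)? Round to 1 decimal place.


Q = m_dot * Cp * (T2 - T1)
Q = 35 * 3.7 * (97 - 49)
Q = 35 * 3.7 * 48
Q = 6216.0 kJ/hr


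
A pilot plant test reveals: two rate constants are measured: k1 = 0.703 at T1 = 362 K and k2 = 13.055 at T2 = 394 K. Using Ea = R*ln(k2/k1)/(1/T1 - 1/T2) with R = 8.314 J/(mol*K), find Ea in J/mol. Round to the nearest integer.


Ea = R * ln(k2/k1) / (1/T1 - 1/T2)
ln(k2/k1) = ln(13.055/0.703) = 2.9215696
1/T1 - 1/T2 = 1/362 - 1/394 = 0.000224359873
Ea = 8.314 * 2.9215696 / 0.000224359873
Ea = 108263 J/mol


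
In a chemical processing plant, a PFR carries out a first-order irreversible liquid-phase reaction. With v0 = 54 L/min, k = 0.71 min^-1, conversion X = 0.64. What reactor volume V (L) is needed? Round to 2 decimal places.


V = (v0/k) * ln(1/(1-X))
V = (54/0.71) * ln(1/(1-0.64))
V = 76.056338 * ln(2.777778)
V = 76.056338 * 1.021651
V = 77.70 L


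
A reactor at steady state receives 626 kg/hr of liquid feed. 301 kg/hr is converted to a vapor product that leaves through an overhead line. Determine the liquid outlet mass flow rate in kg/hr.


Steady-state mass balance on the main outlet: F_out = F_in - F_removed
F_out = 626 - 301
F_out = 325 kg/hr


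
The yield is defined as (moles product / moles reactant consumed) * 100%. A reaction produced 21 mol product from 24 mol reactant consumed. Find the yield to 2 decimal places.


Yield = (moles product / moles consumed) * 100%
Yield = (21 / 24) * 100
Yield = 0.875 * 100
Yield = 87.50%


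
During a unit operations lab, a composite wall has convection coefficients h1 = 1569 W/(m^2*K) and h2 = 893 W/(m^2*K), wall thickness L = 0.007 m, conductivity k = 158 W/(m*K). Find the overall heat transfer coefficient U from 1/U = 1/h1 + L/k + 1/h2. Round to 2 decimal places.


1/U = 1/h1 + L/k + 1/h2
1/U = 1/1569 + 0.007/158 + 1/893
1/U = 0.0006373486 + 4.43038e-05 + 0.0011198208
1/U = 0.0018014732
U = 555.10 W/(m^2*K)


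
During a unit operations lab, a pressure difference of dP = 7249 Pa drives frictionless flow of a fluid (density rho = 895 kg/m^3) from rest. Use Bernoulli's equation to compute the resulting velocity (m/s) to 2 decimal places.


v = sqrt(2*dP/rho)
v = sqrt(2*7249/895)
v = sqrt(16.198883)
v = 4.02 m/s


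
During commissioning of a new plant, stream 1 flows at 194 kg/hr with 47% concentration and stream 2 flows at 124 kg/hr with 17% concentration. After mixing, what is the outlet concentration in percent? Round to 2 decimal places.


Mass balance on solute: F1*x1 + F2*x2 = F3*x3
F3 = F1 + F2 = 194 + 124 = 318 kg/hr
x3 = (F1*x1 + F2*x2)/F3
x3 = (194*0.47 + 124*0.17) / 318
x3 = 35.30%


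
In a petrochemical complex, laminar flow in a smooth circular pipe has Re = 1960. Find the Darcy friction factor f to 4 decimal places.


f = 64 / Re
f = 64 / 1960
f = 0.0327


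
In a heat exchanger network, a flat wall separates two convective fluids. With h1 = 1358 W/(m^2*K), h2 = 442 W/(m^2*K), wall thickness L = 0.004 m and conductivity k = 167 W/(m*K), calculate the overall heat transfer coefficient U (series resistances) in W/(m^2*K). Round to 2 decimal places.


1/U = 1/h1 + L/k + 1/h2
1/U = 1/1358 + 0.004/167 + 1/442
1/U = 0.000736377 + 2.39521e-05 + 0.0022624434
1/U = 0.0030227725
U = 330.82 W/(m^2*K)


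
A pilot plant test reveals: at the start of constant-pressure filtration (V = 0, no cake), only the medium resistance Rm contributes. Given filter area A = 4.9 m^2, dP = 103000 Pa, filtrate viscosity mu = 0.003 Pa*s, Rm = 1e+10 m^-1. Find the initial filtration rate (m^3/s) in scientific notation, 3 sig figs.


rate = A * dP / (mu * Rm)
rate = 4.9 * 103000 / (0.003 * 1e+10)
rate = 504700.0 / 3.000e+07
rate = 1.68e-02 m^3/s


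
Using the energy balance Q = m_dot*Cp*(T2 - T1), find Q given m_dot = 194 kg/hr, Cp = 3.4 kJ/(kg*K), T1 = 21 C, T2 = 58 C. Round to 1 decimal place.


Q = m_dot * Cp * (T2 - T1)
Q = 194 * 3.4 * (58 - 21)
Q = 194 * 3.4 * 37
Q = 24405.2 kJ/hr


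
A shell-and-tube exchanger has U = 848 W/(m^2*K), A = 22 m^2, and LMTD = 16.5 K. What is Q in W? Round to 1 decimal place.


Q = U * A * LMTD
Q = 848 * 22 * 16.5
Q = 307824.0 W


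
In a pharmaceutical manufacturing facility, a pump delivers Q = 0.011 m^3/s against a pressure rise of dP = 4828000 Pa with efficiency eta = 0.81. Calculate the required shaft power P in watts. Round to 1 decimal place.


P = Q * dP / eta
P = 0.011 * 4828000 / 0.81
P = 53108.0 / 0.81
P = 65565.4 W


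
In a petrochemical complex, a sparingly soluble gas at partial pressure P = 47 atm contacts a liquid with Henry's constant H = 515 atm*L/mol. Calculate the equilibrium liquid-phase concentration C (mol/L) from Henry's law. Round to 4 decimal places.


C = P / H
C = 47 / 515
C = 0.0913 mol/L


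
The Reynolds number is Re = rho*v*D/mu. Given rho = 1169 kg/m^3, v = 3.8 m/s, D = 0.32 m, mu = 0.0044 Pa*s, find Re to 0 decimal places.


Re = rho * v * D / mu
Re = 1169 * 3.8 * 0.32 / 0.0044
Re = 1421.504 / 0.0044
Re = 323069


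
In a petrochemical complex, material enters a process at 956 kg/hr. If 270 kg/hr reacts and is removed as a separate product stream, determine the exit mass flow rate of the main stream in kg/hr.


Steady-state mass balance on the main outlet: F_out = F_in - F_removed
F_out = 956 - 270
F_out = 686 kg/hr


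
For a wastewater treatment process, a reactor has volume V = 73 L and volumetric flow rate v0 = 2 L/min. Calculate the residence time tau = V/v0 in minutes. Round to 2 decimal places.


tau = V / v0
tau = 73 / 2
tau = 36.50 min


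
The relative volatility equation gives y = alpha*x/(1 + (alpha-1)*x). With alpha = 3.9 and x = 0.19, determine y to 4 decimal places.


y = alpha*x / (1 + (alpha-1)*x)
y = 3.9*0.19 / (1 + (3.9-1)*0.19)
y = 0.741 / (1 + 0.551)
y = 0.741 / 1.551
y = 0.4778


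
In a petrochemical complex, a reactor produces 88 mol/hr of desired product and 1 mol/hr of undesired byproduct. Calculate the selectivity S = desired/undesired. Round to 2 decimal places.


S = desired product rate / undesired product rate
S = 88 / 1
S = 88.00


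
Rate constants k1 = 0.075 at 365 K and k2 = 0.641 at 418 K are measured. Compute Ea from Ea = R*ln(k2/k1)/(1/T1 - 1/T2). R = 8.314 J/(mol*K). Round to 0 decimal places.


Ea = R * ln(k2/k1) / (1/T1 - 1/T2)
ln(k2/k1) = ln(0.641/0.075) = 2.1455413
1/T1 - 1/T2 = 1/365 - 1/418 = 0.00034738153
Ea = 8.314 * 2.1455413 / 0.00034738153
Ea = 51350 J/mol


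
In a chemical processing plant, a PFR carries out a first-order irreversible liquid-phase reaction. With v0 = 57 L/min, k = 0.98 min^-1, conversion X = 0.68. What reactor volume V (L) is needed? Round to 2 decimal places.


V = (v0/k) * ln(1/(1-X))
V = (57/0.98) * ln(1/(1-0.68))
V = 58.163265 * ln(3.125)
V = 58.163265 * 1.139434
V = 66.27 L


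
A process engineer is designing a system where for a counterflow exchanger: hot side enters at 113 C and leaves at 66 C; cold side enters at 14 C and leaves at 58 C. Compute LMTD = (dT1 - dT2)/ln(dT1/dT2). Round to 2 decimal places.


dT1 = Th_in - Tc_out = 113 - 58 = 55
dT2 = Th_out - Tc_in = 66 - 14 = 52
LMTD = (dT1 - dT2) / ln(dT1/dT2)
LMTD = (55 - 52) / ln(55/52)
LMTD = 53.49 K


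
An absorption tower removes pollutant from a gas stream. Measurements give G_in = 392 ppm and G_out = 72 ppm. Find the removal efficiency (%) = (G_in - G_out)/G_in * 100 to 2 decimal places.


Efficiency = (G_in - G_out) / G_in * 100%
Efficiency = (392 - 72) / 392 * 100
Efficiency = 320 / 392 * 100
Efficiency = 81.63%


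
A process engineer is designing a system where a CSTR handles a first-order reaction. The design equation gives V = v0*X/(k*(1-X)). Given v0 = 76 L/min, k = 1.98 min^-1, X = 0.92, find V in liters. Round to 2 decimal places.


V = v0 * X / (k * (1 - X))
V = 76 * 0.92 / (1.98 * (1 - 0.92))
V = 69.92 / (1.98 * 0.08)
V = 69.92 / 0.1584
V = 441.41 L


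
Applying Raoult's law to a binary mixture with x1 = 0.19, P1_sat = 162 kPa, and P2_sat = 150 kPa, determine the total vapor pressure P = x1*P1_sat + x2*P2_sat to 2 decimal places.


P = x1*P1_sat + x2*P2_sat
x2 = 1 - x1 = 1 - 0.19 = 0.81
P = 0.19*162 + 0.81*150
P = 30.78 + 121.5
P = 152.28 kPa


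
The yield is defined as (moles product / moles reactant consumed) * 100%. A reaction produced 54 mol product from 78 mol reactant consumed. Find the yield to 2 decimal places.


Yield = (moles product / moles consumed) * 100%
Yield = (54 / 78) * 100
Yield = 0.6923 * 100
Yield = 69.23%


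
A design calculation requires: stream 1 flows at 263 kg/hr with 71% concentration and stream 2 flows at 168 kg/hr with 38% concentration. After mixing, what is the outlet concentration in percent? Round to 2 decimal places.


Mass balance on solute: F1*x1 + F2*x2 = F3*x3
F3 = F1 + F2 = 263 + 168 = 431 kg/hr
x3 = (F1*x1 + F2*x2)/F3
x3 = (263*0.71 + 168*0.38) / 431
x3 = 58.14%


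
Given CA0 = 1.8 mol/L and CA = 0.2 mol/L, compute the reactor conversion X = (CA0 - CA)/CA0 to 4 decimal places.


X = (CA0 - CA) / CA0
X = (1.8 - 0.2) / 1.8
X = 1.6 / 1.8
X = 0.8889


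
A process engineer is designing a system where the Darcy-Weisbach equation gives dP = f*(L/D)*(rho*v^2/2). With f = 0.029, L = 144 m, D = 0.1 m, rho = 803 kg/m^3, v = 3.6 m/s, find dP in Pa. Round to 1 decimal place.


dP = f * (L/D) * (rho*v^2/2)
dP = 0.029 * (144/0.1) * (803*3.6^2/2)
L/D = 1440.0
rho*v^2/2 = 803*12.96/2 = 5203.44
dP = 0.029 * 1440.0 * 5203.44
dP = 217295.7 Pa


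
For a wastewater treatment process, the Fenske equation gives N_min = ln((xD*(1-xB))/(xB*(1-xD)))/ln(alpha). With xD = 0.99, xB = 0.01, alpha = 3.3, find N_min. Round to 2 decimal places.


N_min = ln((xD*(1-xB))/(xB*(1-xD))) / ln(alpha)
Numerator inside ln: 0.9801 / 0.0001 = 9801.0
ln(9801.0) = 9.19024
ln(alpha) = ln(3.3) = 1.193922
N_min = 9.19024 / 1.193922 = 7.70


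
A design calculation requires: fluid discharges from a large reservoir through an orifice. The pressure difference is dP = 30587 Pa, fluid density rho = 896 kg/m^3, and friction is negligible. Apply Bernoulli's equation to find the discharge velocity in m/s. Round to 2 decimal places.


v = sqrt(2*dP/rho)
v = sqrt(2*30587/896)
v = sqrt(68.274554)
v = 8.26 m/s


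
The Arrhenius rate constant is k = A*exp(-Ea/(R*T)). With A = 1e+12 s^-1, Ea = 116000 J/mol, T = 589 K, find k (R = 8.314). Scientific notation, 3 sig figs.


k = A * exp(-Ea/(R*T))
k = 1e+12 * exp(-116000 / (8.314 * 589))
k = 1e+12 * exp(-23.688233)
k = 5.16e+01


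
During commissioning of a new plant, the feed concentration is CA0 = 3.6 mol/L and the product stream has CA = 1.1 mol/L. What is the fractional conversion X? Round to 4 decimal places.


X = (CA0 - CA) / CA0
X = (3.6 - 1.1) / 3.6
X = 2.5 / 3.6
X = 0.6944


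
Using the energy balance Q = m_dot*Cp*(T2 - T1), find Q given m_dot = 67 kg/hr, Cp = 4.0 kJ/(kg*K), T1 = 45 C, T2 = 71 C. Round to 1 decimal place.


Q = m_dot * Cp * (T2 - T1)
Q = 67 * 4.0 * (71 - 45)
Q = 67 * 4.0 * 26
Q = 6968.0 kJ/hr


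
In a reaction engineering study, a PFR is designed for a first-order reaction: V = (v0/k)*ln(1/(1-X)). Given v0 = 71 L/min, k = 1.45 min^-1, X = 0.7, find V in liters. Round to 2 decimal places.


V = (v0/k) * ln(1/(1-X))
V = (71/1.45) * ln(1/(1-0.7))
V = 48.965517 * ln(3.333333)
V = 48.965517 * 1.203973
V = 58.95 L


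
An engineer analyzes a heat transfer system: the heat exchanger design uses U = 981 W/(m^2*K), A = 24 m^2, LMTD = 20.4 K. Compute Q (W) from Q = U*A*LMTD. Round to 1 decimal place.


Q = U * A * LMTD
Q = 981 * 24 * 20.4
Q = 480297.6 W


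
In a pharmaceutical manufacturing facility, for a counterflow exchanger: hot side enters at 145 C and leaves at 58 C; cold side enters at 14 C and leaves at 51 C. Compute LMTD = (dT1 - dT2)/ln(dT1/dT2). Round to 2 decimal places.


dT1 = Th_in - Tc_out = 145 - 51 = 94
dT2 = Th_out - Tc_in = 58 - 14 = 44
LMTD = (dT1 - dT2) / ln(dT1/dT2)
LMTD = (94 - 44) / ln(94/44)
LMTD = 65.87 K


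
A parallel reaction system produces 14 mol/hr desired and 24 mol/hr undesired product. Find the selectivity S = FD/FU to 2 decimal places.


S = desired product rate / undesired product rate
S = 14 / 24
S = 0.58


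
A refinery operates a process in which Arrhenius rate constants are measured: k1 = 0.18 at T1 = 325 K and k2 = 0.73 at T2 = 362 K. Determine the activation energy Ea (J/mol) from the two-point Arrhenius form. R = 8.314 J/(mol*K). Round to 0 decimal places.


Ea = R * ln(k2/k1) / (1/T1 - 1/T2)
ln(k2/k1) = ln(0.73/0.18) = 1.4000877
1/T1 - 1/T2 = 1/325 - 1/362 = 0.000314492138
Ea = 8.314 * 1.4000877 / 0.000314492138
Ea = 37013 J/mol


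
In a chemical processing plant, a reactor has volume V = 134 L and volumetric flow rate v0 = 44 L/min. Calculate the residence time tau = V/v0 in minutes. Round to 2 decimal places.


tau = V / v0
tau = 134 / 44
tau = 3.05 min


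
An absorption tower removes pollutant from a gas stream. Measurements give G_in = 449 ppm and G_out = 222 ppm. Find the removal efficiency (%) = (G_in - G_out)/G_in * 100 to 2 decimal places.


Efficiency = (G_in - G_out) / G_in * 100%
Efficiency = (449 - 222) / 449 * 100
Efficiency = 227 / 449 * 100
Efficiency = 50.56%


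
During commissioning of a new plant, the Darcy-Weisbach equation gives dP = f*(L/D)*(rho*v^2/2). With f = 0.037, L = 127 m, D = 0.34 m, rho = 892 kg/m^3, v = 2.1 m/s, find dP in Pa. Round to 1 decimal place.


dP = f * (L/D) * (rho*v^2/2)
dP = 0.037 * (127/0.34) * (892*2.1^2/2)
L/D = 373.52941176
rho*v^2/2 = 892*4.41/2 = 1966.86
dP = 0.037 * 373.52941176 * 1966.86
dP = 27183.2 Pa


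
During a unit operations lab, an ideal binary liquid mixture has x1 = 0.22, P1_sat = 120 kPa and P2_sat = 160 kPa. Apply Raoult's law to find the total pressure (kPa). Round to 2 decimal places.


P = x1*P1_sat + x2*P2_sat
x2 = 1 - x1 = 1 - 0.22 = 0.78
P = 0.22*120 + 0.78*160
P = 26.4 + 124.8
P = 151.20 kPa


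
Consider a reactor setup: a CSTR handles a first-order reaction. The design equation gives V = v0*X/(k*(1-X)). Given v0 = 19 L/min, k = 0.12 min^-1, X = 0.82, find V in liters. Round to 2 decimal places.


V = v0 * X / (k * (1 - X))
V = 19 * 0.82 / (0.12 * (1 - 0.82))
V = 15.58 / (0.12 * 0.18)
V = 15.58 / 0.0216
V = 721.30 L


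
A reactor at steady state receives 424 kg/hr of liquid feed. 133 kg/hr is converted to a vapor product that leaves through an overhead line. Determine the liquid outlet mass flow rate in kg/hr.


Steady-state mass balance on the main outlet: F_out = F_in - F_removed
F_out = 424 - 133
F_out = 291 kg/hr


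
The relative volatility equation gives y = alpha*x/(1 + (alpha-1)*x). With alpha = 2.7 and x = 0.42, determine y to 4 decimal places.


y = alpha*x / (1 + (alpha-1)*x)
y = 2.7*0.42 / (1 + (2.7-1)*0.42)
y = 1.134 / (1 + 0.714)
y = 1.134 / 1.714
y = 0.6616


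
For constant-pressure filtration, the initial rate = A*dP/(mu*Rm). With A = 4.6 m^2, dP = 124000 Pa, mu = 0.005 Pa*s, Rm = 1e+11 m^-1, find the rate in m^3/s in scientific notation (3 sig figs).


rate = A * dP / (mu * Rm)
rate = 4.6 * 124000 / (0.005 * 1e+11)
rate = 570400.0 / 5.000e+08
rate = 1.14e-03 m^3/s


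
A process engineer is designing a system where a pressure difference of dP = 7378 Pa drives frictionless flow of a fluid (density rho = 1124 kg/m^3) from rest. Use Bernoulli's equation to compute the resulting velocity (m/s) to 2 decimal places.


v = sqrt(2*dP/rho)
v = sqrt(2*7378/1124)
v = sqrt(13.128114)
v = 3.62 m/s


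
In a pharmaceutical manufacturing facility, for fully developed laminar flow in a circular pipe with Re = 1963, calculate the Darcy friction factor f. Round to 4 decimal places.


f = 64 / Re
f = 64 / 1963
f = 0.0326


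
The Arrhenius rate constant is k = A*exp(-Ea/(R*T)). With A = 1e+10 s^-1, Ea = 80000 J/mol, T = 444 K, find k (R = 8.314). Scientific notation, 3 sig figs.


k = A * exp(-Ea/(R*T))
k = 1e+10 * exp(-80000 / (8.314 * 444))
k = 1e+10 * exp(-21.6719)
k = 3.87e+00


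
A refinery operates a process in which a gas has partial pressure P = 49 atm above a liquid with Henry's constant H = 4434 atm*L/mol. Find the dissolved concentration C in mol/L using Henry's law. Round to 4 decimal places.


C = P / H
C = 49 / 4434
C = 0.0111 mol/L


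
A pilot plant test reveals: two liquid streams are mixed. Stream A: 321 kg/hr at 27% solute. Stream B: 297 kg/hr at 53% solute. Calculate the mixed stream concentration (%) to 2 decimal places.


Mass balance on solute: F1*x1 + F2*x2 = F3*x3
F3 = F1 + F2 = 321 + 297 = 618 kg/hr
x3 = (F1*x1 + F2*x2)/F3
x3 = (321*0.27 + 297*0.53) / 618
x3 = 39.50%


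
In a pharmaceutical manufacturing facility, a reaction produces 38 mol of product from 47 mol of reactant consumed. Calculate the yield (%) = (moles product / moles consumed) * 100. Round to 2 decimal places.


Yield = (moles product / moles consumed) * 100%
Yield = (38 / 47) * 100
Yield = 0.8085 * 100
Yield = 80.85%


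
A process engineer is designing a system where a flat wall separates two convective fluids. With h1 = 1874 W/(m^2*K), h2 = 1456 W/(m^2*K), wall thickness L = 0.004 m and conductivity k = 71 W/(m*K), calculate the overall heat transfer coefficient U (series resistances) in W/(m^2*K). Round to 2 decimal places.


1/U = 1/h1 + L/k + 1/h2
1/U = 1/1874 + 0.004/71 + 1/1456
1/U = 0.0005336179 + 5.6338e-05 + 0.0006868132
1/U = 0.0012767691
U = 783.23 W/(m^2*K)


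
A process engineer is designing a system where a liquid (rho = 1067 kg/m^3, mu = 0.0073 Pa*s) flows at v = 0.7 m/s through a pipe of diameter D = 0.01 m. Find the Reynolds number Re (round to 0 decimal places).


Re = rho * v * D / mu
Re = 1067 * 0.7 * 0.01 / 0.0073
Re = 7.469 / 0.0073
Re = 1023


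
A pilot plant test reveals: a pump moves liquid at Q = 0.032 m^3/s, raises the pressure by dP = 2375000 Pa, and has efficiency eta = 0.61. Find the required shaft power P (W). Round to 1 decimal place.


P = Q * dP / eta
P = 0.032 * 2375000 / 0.61
P = 76000.0 / 0.61
P = 124590.2 W


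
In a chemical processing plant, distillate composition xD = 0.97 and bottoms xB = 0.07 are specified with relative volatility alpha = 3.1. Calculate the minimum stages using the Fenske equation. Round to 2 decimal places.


N_min = ln((xD*(1-xB))/(xB*(1-xD))) / ln(alpha)
Numerator inside ln: 0.9021 / 0.0021 = 429.571429
ln(429.571429) = 6.062788
ln(alpha) = ln(3.1) = 1.131402
N_min = 6.062788 / 1.131402 = 5.36


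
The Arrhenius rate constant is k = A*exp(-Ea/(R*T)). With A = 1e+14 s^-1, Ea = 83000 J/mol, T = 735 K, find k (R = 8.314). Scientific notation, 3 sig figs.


k = A * exp(-Ea/(R*T))
k = 1e+14 * exp(-83000 / (8.314 * 735))
k = 1e+14 * exp(-13.582532)
k = 1.26e+08


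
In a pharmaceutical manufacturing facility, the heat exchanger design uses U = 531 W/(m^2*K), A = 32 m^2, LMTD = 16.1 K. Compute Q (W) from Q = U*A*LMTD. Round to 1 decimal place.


Q = U * A * LMTD
Q = 531 * 32 * 16.1
Q = 273571.2 W


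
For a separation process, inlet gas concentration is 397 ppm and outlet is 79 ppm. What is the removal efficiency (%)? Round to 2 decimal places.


Efficiency = (G_in - G_out) / G_in * 100%
Efficiency = (397 - 79) / 397 * 100
Efficiency = 318 / 397 * 100
Efficiency = 80.10%


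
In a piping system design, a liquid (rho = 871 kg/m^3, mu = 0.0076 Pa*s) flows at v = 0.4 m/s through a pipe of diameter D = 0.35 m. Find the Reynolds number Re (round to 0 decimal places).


Re = rho * v * D / mu
Re = 871 * 0.4 * 0.35 / 0.0076
Re = 121.94 / 0.0076
Re = 16045


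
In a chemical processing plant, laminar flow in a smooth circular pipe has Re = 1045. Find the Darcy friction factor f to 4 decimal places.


f = 64 / Re
f = 64 / 1045
f = 0.0612


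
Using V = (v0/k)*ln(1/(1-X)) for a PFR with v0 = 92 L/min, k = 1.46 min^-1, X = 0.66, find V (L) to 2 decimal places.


V = (v0/k) * ln(1/(1-X))
V = (92/1.46) * ln(1/(1-0.66))
V = 63.013699 * ln(2.941176)
V = 63.013699 * 1.07881
V = 67.98 L


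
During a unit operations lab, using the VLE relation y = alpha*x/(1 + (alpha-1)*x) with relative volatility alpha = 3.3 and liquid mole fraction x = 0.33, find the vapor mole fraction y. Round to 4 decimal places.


y = alpha*x / (1 + (alpha-1)*x)
y = 3.3*0.33 / (1 + (3.3-1)*0.33)
y = 1.089 / (1 + 0.759)
y = 1.089 / 1.759
y = 0.6191


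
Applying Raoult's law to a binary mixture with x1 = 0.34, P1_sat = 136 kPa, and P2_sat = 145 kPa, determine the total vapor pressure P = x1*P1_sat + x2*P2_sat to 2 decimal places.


P = x1*P1_sat + x2*P2_sat
x2 = 1 - x1 = 1 - 0.34 = 0.66
P = 0.34*136 + 0.66*145
P = 46.24 + 95.7
P = 141.94 kPa


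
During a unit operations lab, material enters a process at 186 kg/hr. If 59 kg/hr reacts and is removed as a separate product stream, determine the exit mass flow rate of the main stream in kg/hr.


Steady-state mass balance on the main outlet: F_out = F_in - F_removed
F_out = 186 - 59
F_out = 127 kg/hr


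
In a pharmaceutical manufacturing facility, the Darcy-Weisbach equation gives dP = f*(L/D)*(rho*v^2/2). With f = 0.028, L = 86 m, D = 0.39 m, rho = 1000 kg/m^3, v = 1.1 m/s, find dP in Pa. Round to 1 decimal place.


dP = f * (L/D) * (rho*v^2/2)
dP = 0.028 * (86/0.39) * (1000*1.1^2/2)
L/D = 220.51282051
rho*v^2/2 = 1000*1.21/2 = 605.0
dP = 0.028 * 220.51282051 * 605.0
dP = 3735.5 Pa


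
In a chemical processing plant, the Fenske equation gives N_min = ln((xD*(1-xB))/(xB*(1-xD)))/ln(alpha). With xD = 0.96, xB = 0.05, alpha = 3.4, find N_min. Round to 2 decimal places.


N_min = ln((xD*(1-xB))/(xB*(1-xD))) / ln(alpha)
Numerator inside ln: 0.912 / 0.002 = 456.0
ln(456.0) = 6.122493
ln(alpha) = ln(3.4) = 1.223775
N_min = 6.122493 / 1.223775 = 5.00
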